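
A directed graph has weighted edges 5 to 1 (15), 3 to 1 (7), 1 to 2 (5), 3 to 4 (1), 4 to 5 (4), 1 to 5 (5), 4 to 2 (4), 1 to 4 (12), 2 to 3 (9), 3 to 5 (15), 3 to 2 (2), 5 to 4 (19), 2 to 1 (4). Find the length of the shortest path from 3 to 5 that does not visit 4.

11

Candidate routes:
3 -> 2 -> 1 -> 5: 2 + 4 + 5 = 11
3 -> 5: 15
3 -> 1 -> 5: 7 + 5 = 12
Shortest: 11.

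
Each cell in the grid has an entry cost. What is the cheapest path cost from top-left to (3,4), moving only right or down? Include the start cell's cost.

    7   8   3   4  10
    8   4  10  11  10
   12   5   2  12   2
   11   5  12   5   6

46

Path (0,0) → (0,1) → (1,1) → (2,1) → (2,2) → (2,3) → (2,4) → (3,4): 7 + 8 + 4 + 5 + 2 + 12 + 2 + 6 = 46.
(Top row then right column would cost 50.)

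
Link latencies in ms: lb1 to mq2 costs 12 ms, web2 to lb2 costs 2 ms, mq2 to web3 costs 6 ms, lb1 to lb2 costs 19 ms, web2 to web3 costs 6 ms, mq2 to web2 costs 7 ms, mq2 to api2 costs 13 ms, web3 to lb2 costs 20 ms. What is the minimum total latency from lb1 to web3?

18

A few of the lb1→web3 routes:
lb1-lb2-web2-mq2-web3: 19 + 2 + 7 + 6 = 34
lb1-lb2-web2-web3: 19 + 2 + 6 = 27
lb1-mq2-web3: 12 + 6 = 18
lb1-mq2-web2-web3: 12 + 7 + 6 = 25
Shortest: 18 ms.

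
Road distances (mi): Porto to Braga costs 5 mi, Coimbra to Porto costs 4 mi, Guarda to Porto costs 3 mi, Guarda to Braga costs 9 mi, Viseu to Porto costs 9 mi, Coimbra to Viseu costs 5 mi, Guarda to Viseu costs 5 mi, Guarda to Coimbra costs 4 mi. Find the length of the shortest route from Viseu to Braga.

A few of the Viseu→Braga routes:
Viseu -> Porto -> Braga: 9 + 5 = 14
Viseu -> Coimbra -> Guarda -> Porto -> Braga: 5 + 4 + 3 + 5 = 17
Viseu -> Guarda -> Porto -> Braga: 5 + 3 + 5 = 13
Viseu -> Coimbra -> Porto -> Braga: 5 + 4 + 5 = 14
Viseu -> Guarda -> Braga: 5 + 9 = 14
Shortest: 13 mi.

13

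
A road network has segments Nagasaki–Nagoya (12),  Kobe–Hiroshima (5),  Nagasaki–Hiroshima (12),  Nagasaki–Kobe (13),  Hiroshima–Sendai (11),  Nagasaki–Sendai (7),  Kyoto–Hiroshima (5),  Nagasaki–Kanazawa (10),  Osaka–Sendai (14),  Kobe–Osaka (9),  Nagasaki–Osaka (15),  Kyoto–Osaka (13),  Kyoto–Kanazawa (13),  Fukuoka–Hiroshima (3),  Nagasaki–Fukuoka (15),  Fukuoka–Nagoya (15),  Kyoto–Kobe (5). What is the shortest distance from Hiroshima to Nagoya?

Comparing a few candidate routes:
Hiroshima → Sendai → Nagasaki → Nagoya: 11 + 7 + 12 = 30
Hiroshima → Kobe → Nagasaki → Nagoya: 5 + 13 + 12 = 30
Hiroshima → Fukuoka → Nagoya: 3 + 15 = 18
Hiroshima → Nagasaki → Nagoya: 12 + 12 = 24
Hiroshima → Fukuoka → Nagasaki → Nagoya: 3 + 15 + 12 = 30
The minimum is 18 km.

18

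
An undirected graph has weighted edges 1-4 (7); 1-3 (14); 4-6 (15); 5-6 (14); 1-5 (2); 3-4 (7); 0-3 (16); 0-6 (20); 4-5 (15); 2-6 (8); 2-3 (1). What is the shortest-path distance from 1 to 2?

15

A few of the 1→2 routes:
1-4-3-2: 7 + 7 + 1 = 15
1-5-4-3-2: 2 + 15 + 7 + 1 = 25
1-4-6-2: 7 + 15 + 8 = 30
1-3-2: 14 + 1 = 15
1-5-6-2: 2 + 14 + 8 = 24
1-5-6-4-3-2: 2 + 14 + 15 + 7 + 1 = 39
The minimum is 15.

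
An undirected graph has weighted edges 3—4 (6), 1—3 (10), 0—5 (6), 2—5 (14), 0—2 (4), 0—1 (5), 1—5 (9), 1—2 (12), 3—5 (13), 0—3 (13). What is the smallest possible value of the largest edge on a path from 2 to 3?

10

Checking several routes:
2→1→3: max(12, 10) = 12
2→0→1→3: max(4, 5, 10) = 10
2→0→5→1→3: max(4, 6, 9, 10) = 10
2→1→0→3: max(12, 5, 13) = 13
Smallest bottleneck: 10.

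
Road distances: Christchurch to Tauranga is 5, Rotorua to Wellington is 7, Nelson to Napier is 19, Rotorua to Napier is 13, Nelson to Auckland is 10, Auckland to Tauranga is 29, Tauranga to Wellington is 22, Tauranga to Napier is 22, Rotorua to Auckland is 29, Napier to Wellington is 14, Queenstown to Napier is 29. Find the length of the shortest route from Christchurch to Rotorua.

34

Some routes from Christchurch to Rotorua:
Christchurch → Tauranga → Wellington → Rotorua: 5 + 22 + 7 = 34
Christchurch → Tauranga → Wellington → Napier → Rotorua: 5 + 22 + 14 + 13 = 54
Christchurch → Tauranga → Napier → Wellington → Rotorua: 5 + 22 + 14 + 7 = 48
Christchurch → Tauranga → Napier → Rotorua: 5 + 22 + 13 = 40
Shortest: 34.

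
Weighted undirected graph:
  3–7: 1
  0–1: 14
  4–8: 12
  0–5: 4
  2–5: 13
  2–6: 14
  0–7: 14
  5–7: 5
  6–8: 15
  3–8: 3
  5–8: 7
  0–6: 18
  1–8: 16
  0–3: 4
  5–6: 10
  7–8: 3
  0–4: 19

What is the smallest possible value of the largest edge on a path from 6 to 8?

10

Comparing a few candidate routes:
6 → 5 → 7 → 8: max(10, 5, 3) = 10
6 → 5 → 0 → 3 → 7 → 8: max(10, 4, 4, 1, 3) = 10
6 → 5 → 8: max(10, 7) = 10
6 → 5 → 7 → 3 → 8: max(10, 5, 1, 3) = 10
6 → 5 → 0 → 3 → 8: max(10, 4, 4, 3) = 10
6 → 5 → 7 → 0 → 3 → 8: max(10, 5, 14, 4, 3) = 14
The minimum achievable maximum is 10.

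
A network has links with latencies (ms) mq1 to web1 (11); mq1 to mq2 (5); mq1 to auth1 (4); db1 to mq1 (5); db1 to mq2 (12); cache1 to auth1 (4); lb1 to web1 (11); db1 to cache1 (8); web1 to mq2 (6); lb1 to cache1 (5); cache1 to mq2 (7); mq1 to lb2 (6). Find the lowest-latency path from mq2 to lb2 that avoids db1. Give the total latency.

11

Comparing a few candidate routes:
mq2-web1-mq1-lb2: 6 + 11 + 6 = 23
mq2-mq1-lb2: 5 + 6 = 11
mq2-cache1-auth1-mq1-lb2: 7 + 4 + 4 + 6 = 21
Shortest: 11 ms.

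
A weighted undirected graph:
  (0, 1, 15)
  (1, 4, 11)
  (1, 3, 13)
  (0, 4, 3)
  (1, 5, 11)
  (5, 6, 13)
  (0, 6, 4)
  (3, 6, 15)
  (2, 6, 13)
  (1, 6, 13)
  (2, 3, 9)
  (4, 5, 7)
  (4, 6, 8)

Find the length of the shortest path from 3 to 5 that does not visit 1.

A few of the 3→5 routes:
3 - 2 - 6 - 5: 9 + 13 + 13 = 35
3 - 6 - 5: 15 + 13 = 28
3 - 6 - 0 - 4 - 5: 15 + 4 + 3 + 7 = 29
3 - 6 - 4 - 5: 15 + 8 + 7 = 30
The minimum is 28.

28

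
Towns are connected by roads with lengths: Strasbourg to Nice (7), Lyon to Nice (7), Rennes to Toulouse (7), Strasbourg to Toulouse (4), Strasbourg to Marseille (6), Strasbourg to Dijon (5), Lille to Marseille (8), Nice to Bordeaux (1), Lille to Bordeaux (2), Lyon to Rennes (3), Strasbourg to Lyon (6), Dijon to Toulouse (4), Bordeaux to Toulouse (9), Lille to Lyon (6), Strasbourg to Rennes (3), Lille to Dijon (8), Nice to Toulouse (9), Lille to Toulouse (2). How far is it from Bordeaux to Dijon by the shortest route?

Checking several routes:
Bordeaux → Nice → Strasbourg → Dijon: 1 + 7 + 5 = 13
Bordeaux → Lille → Toulouse → Dijon: 2 + 2 + 4 = 8
Bordeaux → Lille → Dijon: 2 + 8 = 10
The minimum is 8.

8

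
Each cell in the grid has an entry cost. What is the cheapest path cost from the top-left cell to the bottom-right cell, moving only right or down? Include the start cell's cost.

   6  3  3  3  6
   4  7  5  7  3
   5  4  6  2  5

Take [0,0]→[0,1]→[0,2]→[0,3]→[0,4]→[1,4]→[2,4] for a total of 6 + 3 + 3 + 3 + 6 + 3 + 5 = 29.

29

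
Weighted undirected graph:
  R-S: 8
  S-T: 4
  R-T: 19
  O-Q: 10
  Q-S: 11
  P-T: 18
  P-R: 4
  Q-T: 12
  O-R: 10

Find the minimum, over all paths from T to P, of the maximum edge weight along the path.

8

Some routes from T to P:
T → S → Q → O → R → P: max(4, 11, 10, 10, 4) = 11
T → S → R → P: max(4, 8, 4) = 8
T → Q → O → R → P: max(12, 10, 10, 4) = 12
The minimum achievable maximum is 8.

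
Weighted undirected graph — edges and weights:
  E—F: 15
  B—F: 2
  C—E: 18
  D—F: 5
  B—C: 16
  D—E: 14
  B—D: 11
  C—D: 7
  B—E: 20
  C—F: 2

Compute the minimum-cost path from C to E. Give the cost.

17

Some routes from C to E:
C - F - E: 2 + 15 = 17
C - D - E: 7 + 14 = 21
C - F - D - E: 2 + 5 + 14 = 21
C - E: 18
Shortest: 17.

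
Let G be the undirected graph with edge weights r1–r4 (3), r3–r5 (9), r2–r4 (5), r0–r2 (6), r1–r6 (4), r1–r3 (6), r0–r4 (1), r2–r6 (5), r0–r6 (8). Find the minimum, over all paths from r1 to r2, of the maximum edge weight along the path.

5

Routes from r1 to r2:
r1 → r6 → r2: max(4, 5) = 5
r1 → r6 → r0 → r2: max(4, 8, 6) = 8
r1 → r4 → r2: max(3, 5) = 5
r1 → r6 → r0 → r4 → r2: max(4, 8, 1, 5) = 8
r1 → r4 → r0 → r6 → r2: max(3, 1, 8, 5) = 8
r1 → r4 → r0 → r2: max(3, 1, 6) = 6
Smallest bottleneck: 5.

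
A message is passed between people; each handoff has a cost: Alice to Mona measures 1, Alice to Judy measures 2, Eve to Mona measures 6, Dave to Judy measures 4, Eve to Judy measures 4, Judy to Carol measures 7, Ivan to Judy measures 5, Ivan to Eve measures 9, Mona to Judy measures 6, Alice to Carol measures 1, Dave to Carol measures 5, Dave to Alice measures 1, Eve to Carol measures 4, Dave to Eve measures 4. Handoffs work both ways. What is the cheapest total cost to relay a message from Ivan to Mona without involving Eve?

8

A few of the Ivan→Mona routes:
Ivan-Judy-Dave-Alice-Mona: 5 + 4 + 1 + 1 = 11
Ivan-Judy-Alice-Mona: 5 + 2 + 1 = 8
Ivan-Judy-Mona: 5 + 6 = 11
The minimum is 8.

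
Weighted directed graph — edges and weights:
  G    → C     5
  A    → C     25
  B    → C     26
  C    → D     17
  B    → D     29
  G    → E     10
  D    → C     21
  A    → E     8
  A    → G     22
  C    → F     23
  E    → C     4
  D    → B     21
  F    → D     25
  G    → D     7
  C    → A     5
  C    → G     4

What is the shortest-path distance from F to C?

Routes from F to C:
F - D - B - C: 25 + 21 + 26 = 72
F - D - C: 25 + 21 = 46
Best route has total 46.

46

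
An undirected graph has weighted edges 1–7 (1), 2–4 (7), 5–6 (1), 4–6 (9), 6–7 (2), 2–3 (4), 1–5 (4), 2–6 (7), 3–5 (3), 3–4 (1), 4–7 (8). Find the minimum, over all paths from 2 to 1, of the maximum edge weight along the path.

Comparing a few candidate routes:
2-3-5-1: max(4, 3, 4) = 4
2-6-7-1: max(7, 2, 1) = 7
2-3-5-6-7-1: max(4, 3, 1, 2, 1) = 4
2-4-3-5-1: max(7, 1, 3, 4) = 7
2-4-3-5-6-7-1: max(7, 1, 3, 1, 2, 1) = 7
2-6-5-1: max(7, 1, 4) = 7
Best route has worst link 4.

4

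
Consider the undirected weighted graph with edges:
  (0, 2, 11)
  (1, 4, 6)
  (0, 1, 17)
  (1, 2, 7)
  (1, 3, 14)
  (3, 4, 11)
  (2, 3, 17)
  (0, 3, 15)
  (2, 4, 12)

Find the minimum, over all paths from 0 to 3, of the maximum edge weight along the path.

Checking several routes:
0-2-1-3: max(11, 7, 14) = 14
0-2-1-4-3: max(11, 7, 6, 11) = 11
0-2-4-1-3: max(11, 12, 6, 14) = 14
0-2-4-3: max(11, 12, 11) = 12
Smallest bottleneck: 11.

11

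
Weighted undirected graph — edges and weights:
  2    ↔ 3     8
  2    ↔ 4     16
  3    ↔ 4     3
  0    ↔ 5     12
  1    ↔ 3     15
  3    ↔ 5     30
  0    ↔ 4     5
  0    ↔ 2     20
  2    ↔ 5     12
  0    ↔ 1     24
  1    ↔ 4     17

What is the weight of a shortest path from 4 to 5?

Some routes from 4 to 5:
4 -> 3 -> 5: 3 + 30 = 33
4 -> 2 -> 5: 16 + 12 = 28
4 -> 3 -> 2 -> 5: 3 + 8 + 12 = 23
4 -> 0 -> 2 -> 5: 5 + 20 + 12 = 37
4 -> 0 -> 5: 5 + 12 = 17
Shortest: 17.

17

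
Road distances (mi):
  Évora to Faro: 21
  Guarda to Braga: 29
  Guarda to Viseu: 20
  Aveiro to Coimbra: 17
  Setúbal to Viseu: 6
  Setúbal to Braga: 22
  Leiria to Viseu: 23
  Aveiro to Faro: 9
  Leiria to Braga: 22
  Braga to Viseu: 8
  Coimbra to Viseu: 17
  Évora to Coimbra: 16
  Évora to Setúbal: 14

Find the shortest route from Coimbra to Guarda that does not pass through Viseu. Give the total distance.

Routes from Coimbra to Guarda avoiding Viseu:
Coimbra -> Évora -> Setúbal -> Braga -> Guarda: 16 + 14 + 22 + 29 = 81
Coimbra -> Aveiro -> Faro -> Évora -> Setúbal -> Braga -> Guarda: 17 + 9 + 21 + 14 + 22 + 29 = 112
Best route has total 81 mi.

81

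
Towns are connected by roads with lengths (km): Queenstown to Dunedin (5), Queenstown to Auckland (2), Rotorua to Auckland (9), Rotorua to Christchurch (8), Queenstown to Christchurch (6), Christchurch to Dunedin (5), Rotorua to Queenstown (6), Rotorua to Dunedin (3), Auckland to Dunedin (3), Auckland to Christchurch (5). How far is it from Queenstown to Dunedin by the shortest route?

5

A few of the Queenstown→Dunedin routes:
Queenstown -> Rotorua -> Dunedin: 6 + 3 = 9
Queenstown -> Dunedin: 5
Queenstown -> Auckland -> Dunedin: 2 + 3 = 5
Queenstown -> Auckland -> Christchurch -> Dunedin: 2 + 5 + 5 = 12
Queenstown -> Christchurch -> Dunedin: 6 + 5 = 11
Queenstown -> Christchurch -> Auckland -> Dunedin: 6 + 5 + 3 = 14
Shortest: 5 km.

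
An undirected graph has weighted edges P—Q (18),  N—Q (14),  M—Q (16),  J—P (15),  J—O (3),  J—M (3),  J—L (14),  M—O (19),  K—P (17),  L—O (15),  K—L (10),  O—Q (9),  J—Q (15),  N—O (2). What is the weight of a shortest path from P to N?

20

Checking several routes:
P-Q-O-N: 18 + 9 + 2 = 29
P-Q-N: 18 + 14 = 32
P-J-Q-O-N: 15 + 15 + 9 + 2 = 41
P-Q-J-O-N: 18 + 15 + 3 + 2 = 38
P-J-O-N: 15 + 3 + 2 = 20
P-J-M-O-N: 15 + 3 + 19 + 2 = 39
Shortest: 20.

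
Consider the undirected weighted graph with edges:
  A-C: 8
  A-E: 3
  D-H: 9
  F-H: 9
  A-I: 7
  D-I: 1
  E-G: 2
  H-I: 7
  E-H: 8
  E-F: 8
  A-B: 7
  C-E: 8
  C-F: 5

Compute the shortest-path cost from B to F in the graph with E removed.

20

Candidate routes:
B→A→I→H→F: 7 + 7 + 7 + 9 = 30
B→A→C→F: 7 + 8 + 5 = 20
B→A→I→D→H→F: 7 + 7 + 1 + 9 + 9 = 33
Best route has total 20.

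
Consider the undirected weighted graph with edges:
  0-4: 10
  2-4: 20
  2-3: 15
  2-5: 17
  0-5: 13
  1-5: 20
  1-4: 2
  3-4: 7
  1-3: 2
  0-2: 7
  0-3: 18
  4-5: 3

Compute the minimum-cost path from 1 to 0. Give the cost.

Checking several routes:
1 - 3 - 4 - 0: 2 + 7 + 10 = 19
1 - 3 - 0: 2 + 18 = 20
1 - 4 - 5 - 0: 2 + 3 + 13 = 18
1 - 3 - 4 - 5 - 0: 2 + 7 + 3 + 13 = 25
1 - 3 - 2 - 0: 2 + 15 + 7 = 24
1 - 4 - 0: 2 + 10 = 12
The minimum is 12.

12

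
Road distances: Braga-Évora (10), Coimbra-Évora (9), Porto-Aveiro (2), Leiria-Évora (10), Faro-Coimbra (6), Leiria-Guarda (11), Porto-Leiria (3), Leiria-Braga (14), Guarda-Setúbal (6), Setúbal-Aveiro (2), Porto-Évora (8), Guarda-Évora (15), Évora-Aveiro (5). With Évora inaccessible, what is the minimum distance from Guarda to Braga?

Paths from Guarda to Braga avoiding Évora:
Guarda→Leiria→Braga: 11 + 14 = 25
Guarda→Setúbal→Aveiro→Porto→Leiria→Braga: 6 + 2 + 2 + 3 + 14 = 27
The minimum is 25.

25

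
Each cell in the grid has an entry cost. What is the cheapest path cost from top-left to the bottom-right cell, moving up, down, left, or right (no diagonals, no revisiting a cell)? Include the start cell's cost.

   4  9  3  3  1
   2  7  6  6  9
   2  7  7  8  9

38

Take r0c0→r0c1→r0c2→r0c3→r0c4→r1c4→r2c4 for a total of 4 + 9 + 3 + 3 + 1 + 9 + 9 = 38.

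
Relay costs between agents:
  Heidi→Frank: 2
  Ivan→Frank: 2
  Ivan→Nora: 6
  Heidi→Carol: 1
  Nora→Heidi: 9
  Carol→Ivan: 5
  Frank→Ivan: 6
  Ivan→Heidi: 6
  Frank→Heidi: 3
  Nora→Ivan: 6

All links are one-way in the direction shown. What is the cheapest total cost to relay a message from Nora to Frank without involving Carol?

Candidate routes:
Nora → Ivan → Heidi → Frank: 6 + 6 + 2 = 14
Nora → Heidi → Frank: 9 + 2 = 11
Nora → Ivan → Frank: 6 + 2 = 8
The minimum is 8.

8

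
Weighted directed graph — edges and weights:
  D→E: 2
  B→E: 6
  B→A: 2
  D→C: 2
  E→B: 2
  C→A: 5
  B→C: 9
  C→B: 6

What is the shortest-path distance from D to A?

Paths from D to A:
D -> E -> B -> C -> A: 2 + 2 + 9 + 5 = 18
D -> C -> B -> A: 2 + 6 + 2 = 10
D -> C -> A: 2 + 5 = 7
D -> E -> B -> A: 2 + 2 + 2 = 6
The minimum is 6.

6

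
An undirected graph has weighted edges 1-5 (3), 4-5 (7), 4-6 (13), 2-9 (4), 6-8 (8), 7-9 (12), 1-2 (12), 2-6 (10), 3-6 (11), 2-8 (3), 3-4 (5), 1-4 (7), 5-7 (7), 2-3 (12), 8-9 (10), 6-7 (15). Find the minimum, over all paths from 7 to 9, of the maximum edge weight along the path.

11

Comparing a few candidate routes:
7 - 5 - 1 - 4 - 3 - 6 - 2 - 8 - 9: max(7, 3, 7, 5, 11, 10, 3, 10) = 11
7 - 5 - 4 - 3 - 6 - 8 - 9: max(7, 7, 5, 11, 8, 10) = 11
7 - 5 - 1 - 4 - 3 - 6 - 8 - 9: max(7, 3, 7, 5, 11, 8, 10) = 11
7 - 5 - 1 - 4 - 3 - 6 - 2 - 9: max(7, 3, 7, 5, 11, 10, 4) = 11
7 - 5 - 4 - 3 - 6 - 8 - 2 - 9: max(7, 7, 5, 11, 8, 3, 4) = 11
7 - 5 - 1 - 4 - 3 - 6 - 8 - 2 - 9: max(7, 3, 7, 5, 11, 8, 3, 4) = 11
Best route has worst link 11.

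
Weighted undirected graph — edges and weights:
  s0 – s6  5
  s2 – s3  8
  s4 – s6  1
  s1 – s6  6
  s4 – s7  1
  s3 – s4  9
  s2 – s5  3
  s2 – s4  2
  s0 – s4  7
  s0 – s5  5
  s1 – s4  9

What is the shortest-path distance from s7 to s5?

Some routes from s7 to s5:
s7 - s4 - s2 - s5: 1 + 2 + 3 = 6
s7 - s4 - s0 - s5: 1 + 7 + 5 = 13
s7 - s4 - s6 - s0 - s5: 1 + 1 + 5 + 5 = 12
The minimum is 6.

6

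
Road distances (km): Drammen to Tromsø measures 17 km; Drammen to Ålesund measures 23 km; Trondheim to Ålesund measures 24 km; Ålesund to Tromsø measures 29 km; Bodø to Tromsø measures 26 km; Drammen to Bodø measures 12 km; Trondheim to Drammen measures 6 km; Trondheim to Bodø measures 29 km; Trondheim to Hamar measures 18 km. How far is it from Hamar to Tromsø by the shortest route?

41

Comparing a few candidate routes:
Hamar - Trondheim - Ålesund - Tromsø: 18 + 24 + 29 = 71
Hamar - Trondheim - Drammen - Tromsø: 18 + 6 + 17 = 41
Hamar - Trondheim - Drammen - Bodø - Tromsø: 18 + 6 + 12 + 26 = 62
The minimum is 41 km.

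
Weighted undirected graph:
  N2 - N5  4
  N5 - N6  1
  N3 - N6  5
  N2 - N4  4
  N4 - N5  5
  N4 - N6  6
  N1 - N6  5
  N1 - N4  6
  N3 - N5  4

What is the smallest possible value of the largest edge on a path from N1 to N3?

Some routes from N1 to N3:
N1 → N4 → N5 → N3: max(6, 5, 4) = 6
N1 → N6 → N3: max(5, 5) = 5
N1 → N6 → N5 → N3: max(5, 1, 4) = 5
N1 → N4 → N5 → N6 → N3: max(6, 5, 1, 5) = 6
N1 → N4 → N6 → N3: max(6, 6, 5) = 6
N1 → N4 → N6 → N5 → N3: max(6, 6, 1, 4) = 6
The minimum achievable maximum is 5.

5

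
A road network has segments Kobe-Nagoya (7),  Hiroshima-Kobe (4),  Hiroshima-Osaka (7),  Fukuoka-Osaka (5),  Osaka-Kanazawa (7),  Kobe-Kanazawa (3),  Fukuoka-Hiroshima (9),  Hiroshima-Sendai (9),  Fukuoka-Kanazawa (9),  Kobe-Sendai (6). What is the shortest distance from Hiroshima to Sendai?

9

Some routes from Hiroshima to Sendai:
Hiroshima-Fukuoka-Kanazawa-Kobe-Sendai: 9 + 9 + 3 + 6 = 27
Hiroshima-Sendai: 9
Hiroshima-Osaka-Kanazawa-Kobe-Sendai: 7 + 7 + 3 + 6 = 23
Hiroshima-Kobe-Sendai: 4 + 6 = 10
Shortest: 9 km.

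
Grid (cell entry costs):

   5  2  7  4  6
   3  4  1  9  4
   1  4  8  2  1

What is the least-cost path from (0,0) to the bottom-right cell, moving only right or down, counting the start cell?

23

One optimal route is r0c0 -> r0c1 -> r1c1 -> r1c2 -> r2c2 -> r2c3 -> r2c4.
Its cost is 5 + 2 + 4 + 1 + 8 + 2 + 1 = 23.
(Top row then right column would cost 29.)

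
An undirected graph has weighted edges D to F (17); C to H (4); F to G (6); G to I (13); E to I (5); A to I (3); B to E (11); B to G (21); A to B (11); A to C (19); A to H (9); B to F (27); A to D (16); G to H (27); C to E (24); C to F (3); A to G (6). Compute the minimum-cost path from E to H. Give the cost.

17

Checking several routes:
E -> I -> A -> C -> H: 5 + 3 + 19 + 4 = 31
E -> I -> A -> G -> F -> C -> H: 5 + 3 + 6 + 6 + 3 + 4 = 27
E -> B -> A -> H: 11 + 11 + 9 = 31
E -> I -> A -> H: 5 + 3 + 9 = 17
E -> C -> H: 24 + 4 = 28
E -> I -> G -> F -> C -> H: 5 + 13 + 6 + 3 + 4 = 31
Shortest: 17.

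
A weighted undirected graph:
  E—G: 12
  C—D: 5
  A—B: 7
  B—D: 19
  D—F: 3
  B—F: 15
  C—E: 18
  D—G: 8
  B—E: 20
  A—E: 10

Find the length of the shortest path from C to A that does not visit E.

Candidate routes:
C -> D -> F -> B -> A: 5 + 3 + 15 + 7 = 30
C -> D -> B -> A: 5 + 19 + 7 = 31
Best route has total 30.

30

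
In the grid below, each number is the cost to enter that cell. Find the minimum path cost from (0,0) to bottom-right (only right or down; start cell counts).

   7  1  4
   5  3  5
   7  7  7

Best path: [0,0]→[0,1]→[1,1]→[1,2]→[2,2]
Cost: 7 + 1 + 3 + 5 + 7 = 23

23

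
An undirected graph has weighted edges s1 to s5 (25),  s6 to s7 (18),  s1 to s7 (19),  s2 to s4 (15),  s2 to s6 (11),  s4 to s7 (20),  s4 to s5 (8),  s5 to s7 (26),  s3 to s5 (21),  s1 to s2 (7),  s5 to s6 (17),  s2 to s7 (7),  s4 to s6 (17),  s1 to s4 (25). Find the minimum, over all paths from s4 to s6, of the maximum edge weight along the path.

15

A few of the s4→s6 routes:
s4 -> s2 -> s6: max(15, 11) = 15
s4 -> s2 -> s7 -> s6: max(15, 7, 18) = 18
s4 -> s5 -> s6: max(8, 17) = 17
s4 -> s6: max(17) = 17
Smallest bottleneck: 15.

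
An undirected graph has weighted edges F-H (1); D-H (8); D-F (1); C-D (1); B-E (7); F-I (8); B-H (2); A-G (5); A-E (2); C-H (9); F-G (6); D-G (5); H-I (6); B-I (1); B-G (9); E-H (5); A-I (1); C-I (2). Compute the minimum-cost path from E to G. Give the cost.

A few of the E→G routes:
E → A → G: 2 + 5 = 7
E → H → F → D → G: 5 + 1 + 1 + 5 = 12
E → H → F → G: 5 + 1 + 6 = 12
E → A → I → C → D → G: 2 + 1 + 2 + 1 + 5 = 11
Best route has total 7.

7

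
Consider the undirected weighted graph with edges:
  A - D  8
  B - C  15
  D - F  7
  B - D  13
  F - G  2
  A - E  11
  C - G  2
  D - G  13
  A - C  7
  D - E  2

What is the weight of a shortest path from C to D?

11

Paths from C to D:
C-B-D: 15 + 13 = 28
C-A-E-D: 7 + 11 + 2 = 20
C-G-D: 2 + 13 = 15
C-A-D: 7 + 8 = 15
C-G-F-D: 2 + 2 + 7 = 11
Best route has total 11.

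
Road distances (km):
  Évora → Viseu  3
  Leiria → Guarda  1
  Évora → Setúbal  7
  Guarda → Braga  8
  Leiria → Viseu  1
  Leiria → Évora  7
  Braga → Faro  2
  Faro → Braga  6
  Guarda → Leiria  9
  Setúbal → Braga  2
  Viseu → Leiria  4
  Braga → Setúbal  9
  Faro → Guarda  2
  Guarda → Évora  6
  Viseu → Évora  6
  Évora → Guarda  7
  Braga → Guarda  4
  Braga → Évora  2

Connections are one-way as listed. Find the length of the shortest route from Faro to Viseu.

11

Comparing a few candidate routes:
Faro-Guarda-Évora-Viseu: 2 + 6 + 3 = 11
Faro-Guarda-Braga-Évora-Viseu: 2 + 8 + 2 + 3 = 15
Faro-Braga-Guarda-Évora-Viseu: 6 + 4 + 6 + 3 = 19
Faro-Guarda-Leiria-Viseu: 2 + 9 + 1 = 12
Faro-Braga-Guarda-Leiria-Viseu: 6 + 4 + 9 + 1 = 20
Faro-Braga-Évora-Viseu: 6 + 2 + 3 = 11
Shortest: 11 km.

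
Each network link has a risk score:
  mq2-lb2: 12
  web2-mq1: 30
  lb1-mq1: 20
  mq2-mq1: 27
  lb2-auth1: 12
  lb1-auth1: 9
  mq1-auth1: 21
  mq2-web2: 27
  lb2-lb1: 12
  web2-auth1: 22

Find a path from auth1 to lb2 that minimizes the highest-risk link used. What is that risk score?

Checking several routes:
auth1 - lb2: max(12) = 12
auth1 - mq1 - lb1 - lb2: max(21, 20, 12) = 21
auth1 - lb1 - lb2: max(9, 12) = 12
Smallest bottleneck: 12.

12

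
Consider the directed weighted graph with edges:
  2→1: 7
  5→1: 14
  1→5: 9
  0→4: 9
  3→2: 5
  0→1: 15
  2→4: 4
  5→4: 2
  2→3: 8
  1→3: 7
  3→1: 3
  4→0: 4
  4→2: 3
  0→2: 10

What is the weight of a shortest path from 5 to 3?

Comparing a few candidate routes:
5 - 4 - 2 - 3: 2 + 3 + 8 = 13
5 - 1 - 3: 14 + 7 = 21
5 - 4 - 2 - 1 - 3: 2 + 3 + 7 + 7 = 19
5 - 4 - 0 - 2 - 3: 2 + 4 + 10 + 8 = 24
Shortest: 13.

13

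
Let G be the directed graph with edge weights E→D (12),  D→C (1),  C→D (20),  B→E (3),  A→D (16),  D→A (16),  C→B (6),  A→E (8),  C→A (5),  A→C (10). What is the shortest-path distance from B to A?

Paths from B to A:
B - E - D - C - A: 3 + 12 + 1 + 5 = 21
B - E - D - A: 3 + 12 + 16 = 31
Shortest: 21.

21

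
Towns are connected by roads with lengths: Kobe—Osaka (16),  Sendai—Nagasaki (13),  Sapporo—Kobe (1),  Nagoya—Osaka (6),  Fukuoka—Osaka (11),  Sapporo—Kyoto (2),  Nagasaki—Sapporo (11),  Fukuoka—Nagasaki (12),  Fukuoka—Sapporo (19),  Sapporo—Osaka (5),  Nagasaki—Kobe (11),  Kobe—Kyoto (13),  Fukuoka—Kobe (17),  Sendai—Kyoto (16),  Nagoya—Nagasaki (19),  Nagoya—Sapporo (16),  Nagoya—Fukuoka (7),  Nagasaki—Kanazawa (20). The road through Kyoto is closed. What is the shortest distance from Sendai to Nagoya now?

32

Comparing a few candidate routes:
Sendai → Nagasaki → Sapporo → Osaka → Nagoya: 13 + 11 + 5 + 6 = 35
Sendai → Nagasaki → Nagoya: 13 + 19 = 32
Sendai → Nagasaki → Fukuoka → Nagoya: 13 + 12 + 7 = 32
Shortest: 32.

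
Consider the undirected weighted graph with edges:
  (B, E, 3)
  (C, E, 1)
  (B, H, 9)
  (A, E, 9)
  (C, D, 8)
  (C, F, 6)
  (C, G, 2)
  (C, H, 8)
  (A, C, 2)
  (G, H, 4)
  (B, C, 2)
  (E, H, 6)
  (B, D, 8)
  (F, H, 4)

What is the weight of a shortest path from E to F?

Checking several routes:
E → H → F: 6 + 4 = 10
E → B → C → F: 3 + 2 + 6 = 11
E → C → F: 1 + 6 = 7
E → C → G → H → F: 1 + 2 + 4 + 4 = 11
The minimum is 7.

7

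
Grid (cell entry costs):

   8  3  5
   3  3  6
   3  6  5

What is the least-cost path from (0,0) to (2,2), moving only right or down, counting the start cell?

One optimal route is [0,0] -> [0,1] -> [1,1] -> [1,2] -> [2,2].
Its cost is 8 + 3 + 3 + 6 + 5 = 25.
For comparison, the top-then-right route costs 27.

25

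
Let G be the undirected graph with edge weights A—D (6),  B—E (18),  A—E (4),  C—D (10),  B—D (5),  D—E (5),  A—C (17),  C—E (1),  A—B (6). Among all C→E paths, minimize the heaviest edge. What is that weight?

1

Some routes from C to E:
C → E: max(1) = 1
C → D → B → A → E: max(10, 5, 6, 4) = 10
C → D → E: max(10, 5) = 10
C → D → A → E: max(10, 6, 4) = 10
C → A → E: max(17, 4) = 17
The minimum achievable maximum is 1.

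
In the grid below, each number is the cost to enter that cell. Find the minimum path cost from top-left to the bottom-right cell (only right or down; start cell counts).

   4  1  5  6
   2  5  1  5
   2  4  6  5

Take r0c0 → r0c1 → r0c2 → r1c2 → r1c3 → r2c3 for a total of 4 + 1 + 5 + 1 + 5 + 5 = 21.
(Top row then right column would cost 26.)

21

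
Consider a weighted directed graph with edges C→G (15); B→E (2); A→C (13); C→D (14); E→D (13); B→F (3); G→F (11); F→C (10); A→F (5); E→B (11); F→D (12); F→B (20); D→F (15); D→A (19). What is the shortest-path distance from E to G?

A few of the E→G routes:
E→B→F→C→G: 11 + 3 + 10 + 15 = 39
E→D→F→C→G: 13 + 15 + 10 + 15 = 53
E→D→A→C→G: 13 + 19 + 13 + 15 = 60
The minimum is 39.

39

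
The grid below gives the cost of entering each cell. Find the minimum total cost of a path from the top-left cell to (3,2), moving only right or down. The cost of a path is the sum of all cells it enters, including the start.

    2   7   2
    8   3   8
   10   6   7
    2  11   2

27

Take r0c0 r0c1 r1c1 r2c1 r2c2 r3c2 for a total of 2 + 7 + 3 + 6 + 7 + 2 = 27.
(Top row then right column would cost 28.)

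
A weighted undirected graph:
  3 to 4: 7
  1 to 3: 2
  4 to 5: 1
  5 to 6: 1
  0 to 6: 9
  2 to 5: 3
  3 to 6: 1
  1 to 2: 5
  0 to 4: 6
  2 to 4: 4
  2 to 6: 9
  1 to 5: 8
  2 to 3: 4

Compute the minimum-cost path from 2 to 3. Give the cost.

4

Comparing a few candidate routes:
2 - 3: 4
2 - 1 - 3: 5 + 2 = 7
2 - 5 - 6 - 3: 3 + 1 + 1 = 5
The minimum is 4.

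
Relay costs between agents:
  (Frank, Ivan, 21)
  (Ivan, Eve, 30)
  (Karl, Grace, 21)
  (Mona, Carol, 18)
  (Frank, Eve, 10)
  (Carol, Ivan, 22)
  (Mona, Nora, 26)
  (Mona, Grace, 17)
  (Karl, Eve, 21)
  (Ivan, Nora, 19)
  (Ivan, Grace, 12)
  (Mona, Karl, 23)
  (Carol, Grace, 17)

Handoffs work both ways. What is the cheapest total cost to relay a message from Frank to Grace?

Comparing a few candidate routes:
Frank→Eve→Ivan→Grace: 10 + 30 + 12 = 52
Frank→Ivan→Grace: 21 + 12 = 33
Frank→Ivan→Carol→Grace: 21 + 22 + 17 = 60
Frank→Eve→Karl→Mona→Grace: 10 + 21 + 23 + 17 = 71
Frank→Ivan→Carol→Mona→Grace: 21 + 22 + 18 + 17 = 78
Frank→Eve→Karl→Grace: 10 + 21 + 21 = 52
Best route has total 33.

33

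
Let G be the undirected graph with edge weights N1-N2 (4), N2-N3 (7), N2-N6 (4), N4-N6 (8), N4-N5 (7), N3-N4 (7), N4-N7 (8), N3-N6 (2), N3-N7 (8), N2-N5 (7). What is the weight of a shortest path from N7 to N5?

Comparing a few candidate routes:
N7 -> N3 -> N4 -> N5: 8 + 7 + 7 = 22
N7 -> N4 -> N5: 8 + 7 = 15
N7 -> N3 -> N2 -> N5: 8 + 7 + 7 = 22
N7 -> N3 -> N6 -> N4 -> N5: 8 + 2 + 8 + 7 = 25
N7 -> N4 -> N6 -> N2 -> N5: 8 + 8 + 4 + 7 = 27
N7 -> N3 -> N6 -> N2 -> N5: 8 + 2 + 4 + 7 = 21
Shortest: 15.

15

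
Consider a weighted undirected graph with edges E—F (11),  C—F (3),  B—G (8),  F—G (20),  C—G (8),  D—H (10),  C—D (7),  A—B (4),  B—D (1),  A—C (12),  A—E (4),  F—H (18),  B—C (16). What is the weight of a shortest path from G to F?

Checking several routes:
G -> B -> C -> F: 8 + 16 + 3 = 27
G -> C -> F: 8 + 3 = 11
G -> B -> D -> C -> F: 8 + 1 + 7 + 3 = 19
G -> F: 20
The minimum is 11.

11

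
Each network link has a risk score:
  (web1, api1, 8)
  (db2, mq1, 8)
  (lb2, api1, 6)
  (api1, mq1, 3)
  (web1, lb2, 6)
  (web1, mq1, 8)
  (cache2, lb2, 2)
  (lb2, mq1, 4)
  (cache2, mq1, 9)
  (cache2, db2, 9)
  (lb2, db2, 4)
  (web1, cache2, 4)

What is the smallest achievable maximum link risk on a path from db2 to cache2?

Checking several routes:
db2-lb2-cache2: max(4, 2) = 4
db2-lb2-web1-cache2: max(4, 6, 4) = 6
db2-mq1-lb2-web1-cache2: max(8, 4, 6, 4) = 8
The minimum achievable maximum is 4.

4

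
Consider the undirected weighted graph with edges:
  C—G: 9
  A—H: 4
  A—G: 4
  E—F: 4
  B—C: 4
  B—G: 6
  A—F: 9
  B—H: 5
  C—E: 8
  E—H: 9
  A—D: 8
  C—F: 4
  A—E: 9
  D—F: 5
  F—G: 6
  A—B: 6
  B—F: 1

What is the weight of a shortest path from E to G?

10

A few of the E→G routes:
E-F-B-A-G: 4 + 1 + 6 + 4 = 15
E-F-B-G: 4 + 1 + 6 = 11
E-F-G: 4 + 6 = 10
E-A-G: 9 + 4 = 13
The minimum is 10.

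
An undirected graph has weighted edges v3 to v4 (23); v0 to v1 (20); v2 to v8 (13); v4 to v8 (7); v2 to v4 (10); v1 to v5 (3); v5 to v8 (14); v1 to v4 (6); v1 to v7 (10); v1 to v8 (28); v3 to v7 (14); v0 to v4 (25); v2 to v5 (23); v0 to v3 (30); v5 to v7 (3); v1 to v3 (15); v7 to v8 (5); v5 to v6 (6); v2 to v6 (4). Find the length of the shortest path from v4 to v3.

21

Some routes from v4 to v3:
v4→v1→v3: 6 + 15 = 21
v4→v3: 23
v4→v8→v7→v3: 7 + 5 + 14 = 26
v4→v1→v7→v3: 6 + 10 + 14 = 30
v4→v1→v5→v7→v3: 6 + 3 + 3 + 14 = 26
Shortest: 21.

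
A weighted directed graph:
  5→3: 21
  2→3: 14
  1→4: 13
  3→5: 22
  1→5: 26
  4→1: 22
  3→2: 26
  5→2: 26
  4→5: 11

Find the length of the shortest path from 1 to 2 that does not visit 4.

52

Routes from 1 to 2 avoiding 4:
1→5→3→2: 26 + 21 + 26 = 73
1→5→2: 26 + 26 = 52
Best route has total 52.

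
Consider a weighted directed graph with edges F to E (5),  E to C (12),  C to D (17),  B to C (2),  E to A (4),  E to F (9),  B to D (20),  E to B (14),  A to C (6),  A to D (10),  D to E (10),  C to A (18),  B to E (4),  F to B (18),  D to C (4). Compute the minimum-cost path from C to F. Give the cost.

36

Routes from C to F:
C→D→E→F: 17 + 10 + 9 = 36
C→A→D→E→F: 18 + 10 + 10 + 9 = 47
Shortest: 36.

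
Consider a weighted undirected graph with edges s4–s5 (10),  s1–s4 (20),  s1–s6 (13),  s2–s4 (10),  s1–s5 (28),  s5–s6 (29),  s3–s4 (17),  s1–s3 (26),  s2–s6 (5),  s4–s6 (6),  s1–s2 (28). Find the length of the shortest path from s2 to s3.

Comparing a few candidate routes:
s2-s4-s3: 10 + 17 = 27
s2-s1-s3: 28 + 26 = 54
s2-s6-s1-s3: 5 + 13 + 26 = 44
s2-s6-s4-s3: 5 + 6 + 17 = 28
The minimum is 27.

27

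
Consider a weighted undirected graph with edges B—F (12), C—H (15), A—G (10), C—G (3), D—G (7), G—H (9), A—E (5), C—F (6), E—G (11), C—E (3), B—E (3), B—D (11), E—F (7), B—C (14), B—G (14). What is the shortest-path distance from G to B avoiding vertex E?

Checking several routes:
G-C-B: 3 + 14 = 17
G-H-C-B: 9 + 15 + 14 = 38
G-D-B: 7 + 11 = 18
G-C-F-B: 3 + 6 + 12 = 21
G-B: 14
Shortest: 14.

14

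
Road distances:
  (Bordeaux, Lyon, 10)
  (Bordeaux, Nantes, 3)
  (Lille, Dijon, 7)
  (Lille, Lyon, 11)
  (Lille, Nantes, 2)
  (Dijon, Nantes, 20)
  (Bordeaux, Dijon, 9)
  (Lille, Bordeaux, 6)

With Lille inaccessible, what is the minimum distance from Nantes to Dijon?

12

Paths from Nantes to Dijon avoiding Lille:
Nantes - Bordeaux - Dijon: 3 + 9 = 12
Nantes - Dijon: 20
Best route has total 12.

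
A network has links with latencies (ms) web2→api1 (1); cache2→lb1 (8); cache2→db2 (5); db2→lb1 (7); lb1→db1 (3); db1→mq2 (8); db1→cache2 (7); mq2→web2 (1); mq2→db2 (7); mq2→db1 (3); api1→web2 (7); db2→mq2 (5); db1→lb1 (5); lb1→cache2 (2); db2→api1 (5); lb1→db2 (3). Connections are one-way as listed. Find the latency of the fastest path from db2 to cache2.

9

Paths from db2 to cache2:
db2 -> lb1 -> db1 -> cache2: 7 + 3 + 7 = 17
db2 -> lb1 -> cache2: 7 + 2 = 9
db2 -> mq2 -> db1 -> cache2: 5 + 3 + 7 = 15
db2 -> mq2 -> db1 -> lb1 -> cache2: 5 + 3 + 5 + 2 = 15
Shortest: 9 ms.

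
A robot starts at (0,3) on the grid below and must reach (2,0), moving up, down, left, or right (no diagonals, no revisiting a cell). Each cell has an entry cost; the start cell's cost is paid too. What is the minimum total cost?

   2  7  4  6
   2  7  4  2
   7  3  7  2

Cheapest: [0,3] → [1,3] → [2,3] → [2,2] → [2,1] → [2,0]
  6 + 2 + 2 + 7 + 3 + 7 = 27

27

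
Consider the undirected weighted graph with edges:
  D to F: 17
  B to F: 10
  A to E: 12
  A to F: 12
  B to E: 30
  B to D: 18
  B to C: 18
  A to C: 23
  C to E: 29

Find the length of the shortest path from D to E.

41

Some routes from D to E:
D - B - E: 18 + 30 = 48
D - F - B - E: 17 + 10 + 30 = 57
D - F - A - E: 17 + 12 + 12 = 41
D - B - F - A - E: 18 + 10 + 12 + 12 = 52
Best route has total 41.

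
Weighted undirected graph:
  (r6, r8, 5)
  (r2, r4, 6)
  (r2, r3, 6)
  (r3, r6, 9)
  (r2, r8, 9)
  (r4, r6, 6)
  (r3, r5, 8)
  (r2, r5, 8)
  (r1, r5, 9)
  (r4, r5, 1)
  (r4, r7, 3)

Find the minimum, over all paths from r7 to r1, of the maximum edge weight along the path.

A few of the r7→r1 routes:
r7 -> r4 -> r2 -> r8 -> r6 -> r3 -> r5 -> r1: max(3, 6, 9, 5, 9, 8, 9) = 9
r7 -> r4 -> r5 -> r1: max(3, 1, 9) = 9
r7 -> r4 -> r2 -> r5 -> r1: max(3, 6, 8, 9) = 9
r7 -> r4 -> r2 -> r3 -> r5 -> r1: max(3, 6, 6, 8, 9) = 9
r7 -> r4 -> r6 -> r3 -> r5 -> r1: max(3, 6, 9, 8, 9) = 9
Smallest bottleneck: 9.

9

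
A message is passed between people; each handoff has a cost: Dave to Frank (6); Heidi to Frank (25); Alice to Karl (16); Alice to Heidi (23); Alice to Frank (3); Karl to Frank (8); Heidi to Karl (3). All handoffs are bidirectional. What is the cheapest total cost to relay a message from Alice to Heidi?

14

A few of the Alice→Heidi routes:
Alice - Karl - Heidi: 16 + 3 = 19
Alice - Frank - Karl - Heidi: 3 + 8 + 3 = 14
Alice - Heidi: 23
Best route has total 14.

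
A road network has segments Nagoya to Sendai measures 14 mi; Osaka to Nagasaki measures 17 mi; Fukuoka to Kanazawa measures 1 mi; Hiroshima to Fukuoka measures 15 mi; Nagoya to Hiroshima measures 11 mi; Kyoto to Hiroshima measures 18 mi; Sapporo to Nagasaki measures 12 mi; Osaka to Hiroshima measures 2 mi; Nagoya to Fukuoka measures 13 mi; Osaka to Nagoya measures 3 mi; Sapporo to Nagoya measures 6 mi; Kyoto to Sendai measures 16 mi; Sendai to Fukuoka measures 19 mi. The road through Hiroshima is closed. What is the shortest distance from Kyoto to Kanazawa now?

36

Candidate routes:
Kyoto-Sendai-Fukuoka-Kanazawa: 16 + 19 + 1 = 36
Kyoto-Sendai-Nagoya-Fukuoka-Kanazawa: 16 + 14 + 13 + 1 = 44
Best route has total 36 mi.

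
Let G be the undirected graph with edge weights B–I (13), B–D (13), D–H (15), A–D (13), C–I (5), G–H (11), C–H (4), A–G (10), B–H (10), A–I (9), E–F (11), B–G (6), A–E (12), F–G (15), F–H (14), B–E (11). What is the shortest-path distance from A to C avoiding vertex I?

25

Comparing a few candidate routes:
A-E-F-H-C: 12 + 11 + 14 + 4 = 41
A-D-H-C: 13 + 15 + 4 = 32
A-D-B-H-C: 13 + 13 + 10 + 4 = 40
A-E-B-H-C: 12 + 11 + 10 + 4 = 37
A-G-H-C: 10 + 11 + 4 = 25
A-G-B-H-C: 10 + 6 + 10 + 4 = 30
Shortest: 25.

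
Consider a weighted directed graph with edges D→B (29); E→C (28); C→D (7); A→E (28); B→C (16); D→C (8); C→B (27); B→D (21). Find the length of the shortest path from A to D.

Paths from A to D:
A→E→C→D: 28 + 28 + 7 = 63
A→E→C→B→D: 28 + 28 + 27 + 21 = 104
The minimum is 63.

63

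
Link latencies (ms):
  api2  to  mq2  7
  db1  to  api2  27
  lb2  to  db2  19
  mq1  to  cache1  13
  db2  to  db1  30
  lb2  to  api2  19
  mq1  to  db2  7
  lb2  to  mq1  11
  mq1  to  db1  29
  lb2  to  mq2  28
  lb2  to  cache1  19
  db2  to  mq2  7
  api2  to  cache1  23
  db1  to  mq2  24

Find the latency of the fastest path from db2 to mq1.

Some routes from db2 to mq1:
db2 - mq1: 7
db2 - lb2 - mq1: 19 + 11 = 30
db2 - mq2 - api2 - lb2 - mq1: 7 + 7 + 19 + 11 = 44
Best route has total 7 ms.

7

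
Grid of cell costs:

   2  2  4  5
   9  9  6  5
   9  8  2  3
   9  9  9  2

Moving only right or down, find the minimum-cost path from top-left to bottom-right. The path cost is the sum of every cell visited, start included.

One optimal route is (0,0)→(0,1)→(0,2)→(1,2)→(2,2)→(2,3)→(3,3).
Its cost is 2 + 2 + 4 + 6 + 2 + 3 + 2 = 21.

21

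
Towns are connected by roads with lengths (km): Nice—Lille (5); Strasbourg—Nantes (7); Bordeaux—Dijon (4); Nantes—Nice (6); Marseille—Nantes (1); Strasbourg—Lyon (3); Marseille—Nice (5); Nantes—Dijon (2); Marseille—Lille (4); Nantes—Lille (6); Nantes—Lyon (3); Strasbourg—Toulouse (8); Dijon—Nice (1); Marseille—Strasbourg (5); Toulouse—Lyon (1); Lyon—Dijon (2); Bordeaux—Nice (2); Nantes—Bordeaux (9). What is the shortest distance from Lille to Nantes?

A few of the Lille→Nantes routes:
Lille-Nice-Nantes: 5 + 6 = 11
Lille-Nice-Dijon-Lyon-Nantes: 5 + 1 + 2 + 3 = 11
Lille-Nice-Dijon-Nantes: 5 + 1 + 2 = 8
Lille-Nantes: 6
Lille-Marseille-Nantes: 4 + 1 = 5
The minimum is 5 km.

5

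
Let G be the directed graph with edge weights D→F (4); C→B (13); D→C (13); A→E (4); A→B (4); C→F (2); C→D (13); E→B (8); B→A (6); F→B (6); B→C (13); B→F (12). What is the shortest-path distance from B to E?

Routes from B to E:
B → A → E: 6 + 4 = 10
The minimum is 10.

10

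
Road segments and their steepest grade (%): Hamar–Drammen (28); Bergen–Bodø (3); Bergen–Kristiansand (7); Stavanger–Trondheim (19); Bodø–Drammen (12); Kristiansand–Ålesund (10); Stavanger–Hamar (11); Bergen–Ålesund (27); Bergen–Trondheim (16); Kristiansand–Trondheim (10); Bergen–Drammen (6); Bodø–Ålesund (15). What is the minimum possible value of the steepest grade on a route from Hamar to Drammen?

A few of the Hamar→Drammen routes:
Hamar -> Stavanger -> Trondheim -> Kristiansand -> Bergen -> Drammen: max(11, 19, 10, 7, 6) = 19
Hamar -> Stavanger -> Trondheim -> Bergen -> Drammen: max(11, 19, 16, 6) = 19
Hamar -> Stavanger -> Trondheim -> Bergen -> Bodø -> Drammen: max(11, 19, 16, 3, 12) = 19
Hamar -> Stavanger -> Trondheim -> Bergen -> Kristiansand -> Ålesund -> Bodø -> Drammen: max(11, 19, 16, 7, 10, 15, 12) = 19
Hamar -> Stavanger -> Trondheim -> Kristiansand -> Bergen -> Bodø -> Drammen: max(11, 19, 10, 7, 3, 12) = 19
Best route has worst link 19%.

19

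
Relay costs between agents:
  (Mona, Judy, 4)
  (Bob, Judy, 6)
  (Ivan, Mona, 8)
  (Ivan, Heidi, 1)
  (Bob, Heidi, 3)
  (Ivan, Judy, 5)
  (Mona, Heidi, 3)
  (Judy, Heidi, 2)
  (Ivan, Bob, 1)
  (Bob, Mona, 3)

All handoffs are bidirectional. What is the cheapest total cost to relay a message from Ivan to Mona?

A few of the Ivan→Mona routes:
Ivan -> Mona: 8
Ivan -> Heidi -> Judy -> Mona: 1 + 2 + 4 = 7
Ivan -> Heidi -> Bob -> Mona: 1 + 3 + 3 = 7
Ivan -> Heidi -> Mona: 1 + 3 = 4
Ivan -> Bob -> Heidi -> Mona: 1 + 3 + 3 = 7
Ivan -> Bob -> Mona: 1 + 3 = 4
Shortest: 4.

4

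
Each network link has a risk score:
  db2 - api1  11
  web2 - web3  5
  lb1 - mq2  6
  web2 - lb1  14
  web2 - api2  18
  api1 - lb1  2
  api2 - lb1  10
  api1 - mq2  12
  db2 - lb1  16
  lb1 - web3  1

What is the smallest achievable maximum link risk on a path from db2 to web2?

A few of the db2→web2 routes:
db2-api1-mq2-lb1-web3-web2: max(11, 12, 6, 1, 5) = 12
db2-api1-mq2-lb1-web2: max(11, 12, 6, 14) = 14
db2-api1-lb1-web3-web2: max(11, 2, 1, 5) = 11
Best route has worst link 11.

11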